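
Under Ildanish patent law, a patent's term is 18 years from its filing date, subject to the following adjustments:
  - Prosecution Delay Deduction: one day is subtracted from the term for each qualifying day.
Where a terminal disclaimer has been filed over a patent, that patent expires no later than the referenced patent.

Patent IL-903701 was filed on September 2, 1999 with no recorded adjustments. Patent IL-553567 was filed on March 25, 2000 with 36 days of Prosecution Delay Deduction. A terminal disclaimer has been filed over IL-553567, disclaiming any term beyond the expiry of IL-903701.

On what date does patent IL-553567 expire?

2017-09-02

Natural term of IL-553567:
  Base: filing + 18 years → 25 March 2018.
  Prosecution Delay Deduction: −36 days → 17 February 2018.
Expiry of referenced patent IL-903701:
  Base: filing + 18 years → 2 September 2017.
Terminal disclaimer: IL-553567 expires on the earlier of 17 February 2018 and 2 September 2017.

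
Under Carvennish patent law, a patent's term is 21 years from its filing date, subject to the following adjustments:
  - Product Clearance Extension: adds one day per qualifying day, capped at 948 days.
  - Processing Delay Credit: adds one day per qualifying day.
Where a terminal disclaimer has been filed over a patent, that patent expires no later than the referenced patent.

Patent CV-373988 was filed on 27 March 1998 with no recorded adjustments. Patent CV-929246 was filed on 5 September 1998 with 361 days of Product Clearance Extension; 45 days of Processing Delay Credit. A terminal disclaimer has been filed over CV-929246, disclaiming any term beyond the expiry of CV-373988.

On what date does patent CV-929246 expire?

Natural term of CV-929246:
  Base: filing + 21 years → 5 September 2019.
  Product Clearance Extension: 361 days (within the 948-day cap) → +361 days → 31 August 2020.
  Processing Delay Credit: +45 days → 15 October 2020.
Expiry of referenced patent CV-373988:
  Base: filing + 21 years → 27 March 2019.
Terminal disclaimer: CV-929246 expires on the earlier of 15 October 2020 and 27 March 2019.

2019-03-27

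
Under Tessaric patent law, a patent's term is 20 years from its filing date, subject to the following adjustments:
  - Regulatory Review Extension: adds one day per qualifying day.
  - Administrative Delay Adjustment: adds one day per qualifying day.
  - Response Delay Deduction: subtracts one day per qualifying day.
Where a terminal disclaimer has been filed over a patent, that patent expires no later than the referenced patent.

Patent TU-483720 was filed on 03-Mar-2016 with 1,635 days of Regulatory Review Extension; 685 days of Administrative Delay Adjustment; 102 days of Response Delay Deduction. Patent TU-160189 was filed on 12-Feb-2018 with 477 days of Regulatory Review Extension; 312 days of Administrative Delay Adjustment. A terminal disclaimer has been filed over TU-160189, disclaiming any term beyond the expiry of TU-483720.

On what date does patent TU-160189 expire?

Natural term of TU-160189:
  Base: filing + 20 years → 12 February 2038.
  Regulatory Review Extension: +477 days → 4 June 2039.
  Administrative Delay Adjustment: +312 days → 11 April 2040.
Expiry of referenced patent TU-483720:
  Base: filing + 20 years → 3 March 2036.
  Regulatory Review Extension: +1635 days → 24 August 2040.
  Administrative Delay Adjustment: +685 days → 10 July 2042.
  Response Delay Deduction: −102 days → 30 March 2042.
Terminal disclaimer: TU-160189 expires on the earlier of 11 April 2040 and 30 March 2042.

2040-04-11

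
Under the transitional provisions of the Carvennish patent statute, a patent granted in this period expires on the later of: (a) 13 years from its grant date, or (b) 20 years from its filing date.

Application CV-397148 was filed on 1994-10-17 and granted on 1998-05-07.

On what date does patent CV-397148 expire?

(a) grant + 13 years → 7 May 2011.
(b) filing + 20 years → 17 October 2014.
Later of the two: 17 October 2014.

October 17, 2014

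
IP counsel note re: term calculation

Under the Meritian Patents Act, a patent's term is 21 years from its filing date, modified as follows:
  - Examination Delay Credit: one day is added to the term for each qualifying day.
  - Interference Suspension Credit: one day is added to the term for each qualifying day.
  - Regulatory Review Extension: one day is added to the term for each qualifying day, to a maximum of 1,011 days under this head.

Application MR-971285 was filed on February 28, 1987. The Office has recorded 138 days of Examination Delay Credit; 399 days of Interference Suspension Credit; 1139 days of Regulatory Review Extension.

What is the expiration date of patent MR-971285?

Base term: filing date + 21 years → 28 February 2008.
Examination Delay Credit: +138 days → 15 July 2008.
Interference Suspension Credit: +399 days → 18 August 2009.
Regulatory Review Extension: 1139 days claimed exceeds the 1011-day cap, so +1011 days → 25 May 2012.

May 25, 2012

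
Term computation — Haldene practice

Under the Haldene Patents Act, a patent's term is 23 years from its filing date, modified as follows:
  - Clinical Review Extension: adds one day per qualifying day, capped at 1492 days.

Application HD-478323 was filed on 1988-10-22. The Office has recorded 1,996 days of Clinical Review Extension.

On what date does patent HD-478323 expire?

Base term: filing date + 23 years → 22 October 2011.
Clinical Review Extension: 1996 days claimed exceeds the 1492-day cap, so +1492 days → 22 November 2015.

November 22, 2015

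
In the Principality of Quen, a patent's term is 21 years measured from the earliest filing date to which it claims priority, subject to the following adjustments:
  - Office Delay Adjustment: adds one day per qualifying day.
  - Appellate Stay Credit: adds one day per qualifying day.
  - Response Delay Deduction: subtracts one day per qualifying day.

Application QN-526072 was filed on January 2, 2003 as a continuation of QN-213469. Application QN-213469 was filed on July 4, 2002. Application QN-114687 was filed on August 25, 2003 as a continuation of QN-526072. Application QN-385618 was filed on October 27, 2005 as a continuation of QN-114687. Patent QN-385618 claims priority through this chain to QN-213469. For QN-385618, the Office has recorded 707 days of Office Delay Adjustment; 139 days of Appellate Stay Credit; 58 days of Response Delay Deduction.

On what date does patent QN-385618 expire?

Earliest priority filing: 4 July 2002.
Base term: 4 July 2002 + 21 years → 4 July 2023.
Office Delay Adjustment: +707 days → 10 June 2025.
Appellate Stay Credit: +139 days → 27 October 2025.
Response Delay Deduction: −58 days → 30 August 2025.

August 30, 2025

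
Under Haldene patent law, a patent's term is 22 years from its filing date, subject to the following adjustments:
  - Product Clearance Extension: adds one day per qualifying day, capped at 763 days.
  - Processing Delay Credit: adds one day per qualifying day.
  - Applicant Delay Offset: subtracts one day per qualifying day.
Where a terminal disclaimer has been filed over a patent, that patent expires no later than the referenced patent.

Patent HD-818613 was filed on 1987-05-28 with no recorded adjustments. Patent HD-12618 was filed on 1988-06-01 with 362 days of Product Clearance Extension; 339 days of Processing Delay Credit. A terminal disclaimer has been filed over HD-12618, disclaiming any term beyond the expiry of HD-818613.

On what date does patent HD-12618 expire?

May 28, 2009

Natural term of HD-12618:
  Base: filing + 22 years → 1 June 2010.
  Product Clearance Extension: 362 days (within the 763-day cap) → +362 days → 29 May 2011.
  Processing Delay Credit: +339 days → 2 May 2012.
Expiry of referenced patent HD-818613:
  Base: filing + 22 years → 28 May 2009.
Terminal disclaimer: HD-12618 expires on the earlier of 2 May 2012 and 28 May 2009.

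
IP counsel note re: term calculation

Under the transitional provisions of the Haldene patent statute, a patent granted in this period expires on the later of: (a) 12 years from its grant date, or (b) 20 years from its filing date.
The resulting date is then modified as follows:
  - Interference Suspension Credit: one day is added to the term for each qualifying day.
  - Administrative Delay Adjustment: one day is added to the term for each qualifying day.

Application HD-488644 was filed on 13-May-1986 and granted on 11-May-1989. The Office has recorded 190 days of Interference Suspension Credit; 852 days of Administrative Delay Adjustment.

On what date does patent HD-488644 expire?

2009-03-20

(a) grant + 12 years → 11 May 2001.
(b) filing + 20 years → 13 May 2006.
Later of the two: 13 May 2006.
Interference Suspension Credit: +190 days → 19 November 2006.
Administrative Delay Adjustment: +852 days → 20 March 2009.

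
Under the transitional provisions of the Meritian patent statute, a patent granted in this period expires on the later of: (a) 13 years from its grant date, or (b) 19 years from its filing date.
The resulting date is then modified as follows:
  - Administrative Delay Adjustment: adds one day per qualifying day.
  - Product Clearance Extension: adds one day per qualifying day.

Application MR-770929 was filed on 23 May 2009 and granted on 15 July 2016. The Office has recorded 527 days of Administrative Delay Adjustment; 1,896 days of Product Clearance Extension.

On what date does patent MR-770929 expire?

(a) grant + 13 years → 15 July 2029.
(b) filing + 19 years → 23 May 2028.
Later of the two: 15 July 2029.
Administrative Delay Adjustment: +527 days → 24 December 2030.
Product Clearance Extension: +1896 days → 3 March 2036.

2036-03-03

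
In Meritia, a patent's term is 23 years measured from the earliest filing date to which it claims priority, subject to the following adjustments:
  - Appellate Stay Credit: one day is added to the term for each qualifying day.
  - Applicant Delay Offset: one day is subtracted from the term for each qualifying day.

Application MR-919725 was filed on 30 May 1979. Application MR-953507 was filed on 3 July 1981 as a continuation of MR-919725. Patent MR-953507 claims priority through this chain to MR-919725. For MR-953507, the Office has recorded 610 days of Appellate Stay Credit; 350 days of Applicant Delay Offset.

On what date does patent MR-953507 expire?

Earliest priority filing: 30 May 1979.
Base term: 30 May 1979 + 23 years → 30 May 2002.
Appellate Stay Credit: +610 days → 30 January 2004.
Applicant Delay Offset: −350 days → 14 February 2003.

2003-02-14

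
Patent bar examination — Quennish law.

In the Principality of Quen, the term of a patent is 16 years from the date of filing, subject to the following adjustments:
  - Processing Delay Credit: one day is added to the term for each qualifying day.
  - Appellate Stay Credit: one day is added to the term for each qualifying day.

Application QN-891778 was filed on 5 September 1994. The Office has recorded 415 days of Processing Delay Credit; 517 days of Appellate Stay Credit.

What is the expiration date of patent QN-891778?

2013-03-25

Base term: filing date + 16 years → 5 September 2010.
Processing Delay Credit: +415 days → 25 October 2011.
Appellate Stay Credit: +517 days → 25 March 2013.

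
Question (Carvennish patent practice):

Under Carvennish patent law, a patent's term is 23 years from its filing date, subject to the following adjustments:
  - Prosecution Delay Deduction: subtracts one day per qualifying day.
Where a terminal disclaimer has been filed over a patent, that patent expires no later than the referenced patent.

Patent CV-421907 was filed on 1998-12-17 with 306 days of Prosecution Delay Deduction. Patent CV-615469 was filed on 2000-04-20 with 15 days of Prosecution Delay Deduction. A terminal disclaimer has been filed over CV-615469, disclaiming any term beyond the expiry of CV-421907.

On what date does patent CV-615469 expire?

Natural term of CV-615469:
  Base: filing + 23 years → 20 April 2023.
  Prosecution Delay Deduction: −15 days → 5 April 2023.
Expiry of referenced patent CV-421907:
  Base: filing + 23 years → 17 December 2021.
  Prosecution Delay Deduction: −306 days → 14 February 2021.
Terminal disclaimer: CV-615469 expires on the earlier of 5 April 2023 and 14 February 2021.

February 14, 2021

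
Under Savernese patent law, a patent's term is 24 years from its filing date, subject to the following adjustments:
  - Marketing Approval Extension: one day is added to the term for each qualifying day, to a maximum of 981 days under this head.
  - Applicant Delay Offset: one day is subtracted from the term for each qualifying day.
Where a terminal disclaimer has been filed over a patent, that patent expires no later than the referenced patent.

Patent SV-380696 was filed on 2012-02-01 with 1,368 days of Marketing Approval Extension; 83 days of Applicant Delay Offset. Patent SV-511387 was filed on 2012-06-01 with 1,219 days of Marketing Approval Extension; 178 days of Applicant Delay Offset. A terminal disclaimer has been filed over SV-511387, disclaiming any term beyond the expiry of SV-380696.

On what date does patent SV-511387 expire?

Natural term of SV-511387:
  Base: filing + 24 years → 1 June 2036.
  Marketing Approval Extension: 1219 days claimed exceeds the 981-day cap, so +981 days → 7 February 2039.
  Applicant Delay Offset: −178 days → 13 August 2038.
Expiry of referenced patent SV-380696:
  Base: filing + 24 years → 1 February 2036.
  Marketing Approval Extension: 1368 days claimed exceeds the 981-day cap, so +981 days → 9 October 2038.
  Applicant Delay Offset: −83 days → 18 July 2038.
Terminal disclaimer: SV-511387 expires on the earlier of 13 August 2038 and 18 July 2038.

2038-07-18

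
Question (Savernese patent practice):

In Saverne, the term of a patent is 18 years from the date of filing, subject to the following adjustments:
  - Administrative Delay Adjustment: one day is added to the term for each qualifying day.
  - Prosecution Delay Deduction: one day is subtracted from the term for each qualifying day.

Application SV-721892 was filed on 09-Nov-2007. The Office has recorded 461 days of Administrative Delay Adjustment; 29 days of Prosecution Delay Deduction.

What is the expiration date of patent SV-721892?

January 15, 2027

Base term: filing date + 18 years → 9 November 2025.
Administrative Delay Adjustment: +461 days → 13 February 2027.
Prosecution Delay Deduction: −29 days → 15 January 2027.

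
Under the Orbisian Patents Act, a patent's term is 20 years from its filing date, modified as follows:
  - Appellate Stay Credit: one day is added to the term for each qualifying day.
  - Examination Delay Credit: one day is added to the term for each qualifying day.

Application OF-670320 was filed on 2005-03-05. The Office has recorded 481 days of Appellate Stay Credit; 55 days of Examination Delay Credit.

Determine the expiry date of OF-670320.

Base term: filing date + 20 years → 5 March 2025.
Appellate Stay Credit: +481 days → 29 June 2026.
Examination Delay Credit: +55 days → 23 August 2026.

2026-08-23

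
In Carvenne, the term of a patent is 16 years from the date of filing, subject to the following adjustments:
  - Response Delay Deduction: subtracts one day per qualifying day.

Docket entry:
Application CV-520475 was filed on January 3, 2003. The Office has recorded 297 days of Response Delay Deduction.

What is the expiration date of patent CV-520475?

Base term: filing date + 16 years → 3 January 2019.
Response Delay Deduction: −297 days → 12 March 2018.

2018-03-12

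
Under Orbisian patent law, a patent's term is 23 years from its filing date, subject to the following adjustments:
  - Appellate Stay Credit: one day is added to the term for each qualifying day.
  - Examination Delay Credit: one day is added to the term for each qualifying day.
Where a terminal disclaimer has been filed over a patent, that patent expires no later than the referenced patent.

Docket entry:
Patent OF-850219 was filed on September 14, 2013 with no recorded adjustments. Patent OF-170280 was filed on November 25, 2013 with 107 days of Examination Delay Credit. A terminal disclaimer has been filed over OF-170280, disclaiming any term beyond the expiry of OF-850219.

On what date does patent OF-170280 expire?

Natural term of OF-170280:
  Base: filing + 23 years → 25 November 2036.
  Examination Delay Credit: +107 days → 12 March 2037.
Expiry of referenced patent OF-850219:
  Base: filing + 23 years → 14 September 2036.
Terminal disclaimer: OF-170280 expires on the earlier of 12 March 2037 and 14 September 2036.

September 14, 2036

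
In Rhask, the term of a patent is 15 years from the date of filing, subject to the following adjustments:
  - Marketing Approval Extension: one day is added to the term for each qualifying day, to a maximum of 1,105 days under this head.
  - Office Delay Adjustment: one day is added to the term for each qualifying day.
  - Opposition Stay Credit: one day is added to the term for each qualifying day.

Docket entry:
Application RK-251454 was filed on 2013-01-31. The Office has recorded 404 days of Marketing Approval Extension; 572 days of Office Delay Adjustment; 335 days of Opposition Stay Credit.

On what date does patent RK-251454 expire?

September 3, 2031

Base term: filing date + 15 years → 31 January 2028.
Marketing Approval Extension: 404 days (within the 1105-day cap) → +404 days → 10 March 2029.
Office Delay Adjustment: +572 days → 3 October 2030.
Opposition Stay Credit: +335 days → 3 September 2031.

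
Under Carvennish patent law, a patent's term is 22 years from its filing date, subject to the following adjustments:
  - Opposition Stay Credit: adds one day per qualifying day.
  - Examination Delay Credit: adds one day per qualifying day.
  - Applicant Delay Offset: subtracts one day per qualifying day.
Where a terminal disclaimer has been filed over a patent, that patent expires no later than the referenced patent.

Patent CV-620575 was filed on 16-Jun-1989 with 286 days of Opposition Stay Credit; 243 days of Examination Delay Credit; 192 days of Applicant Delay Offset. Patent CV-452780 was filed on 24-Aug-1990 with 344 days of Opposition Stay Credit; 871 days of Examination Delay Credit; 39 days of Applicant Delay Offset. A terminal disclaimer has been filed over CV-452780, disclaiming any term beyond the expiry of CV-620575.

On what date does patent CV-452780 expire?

Natural term of CV-452780:
  Base: filing + 22 years → 24 August 2012.
  Opposition Stay Credit: +344 days → 3 August 2013.
  Examination Delay Credit: +871 days → 22 December 2015.
  Applicant Delay Offset: −39 days → 13 November 2015.
Expiry of referenced patent CV-620575:
  Base: filing + 22 years → 16 June 2011.
  Opposition Stay Credit: +286 days → 28 March 2012.
  Examination Delay Credit: +243 days → 26 November 2012.
  Applicant Delay Offset: −192 days → 18 May 2012.
Terminal disclaimer: CV-452780 expires on the earlier of 13 November 2015 and 18 May 2012.

May 18, 2012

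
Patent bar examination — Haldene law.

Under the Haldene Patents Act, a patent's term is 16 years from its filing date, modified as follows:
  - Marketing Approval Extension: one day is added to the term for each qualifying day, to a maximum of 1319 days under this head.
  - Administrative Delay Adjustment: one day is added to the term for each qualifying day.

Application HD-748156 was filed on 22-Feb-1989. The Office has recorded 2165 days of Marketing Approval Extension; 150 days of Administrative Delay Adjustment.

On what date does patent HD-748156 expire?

Base term: filing date + 16 years → 22 February 2005.
Marketing Approval Extension: 2165 days claimed exceeds the 1319-day cap, so +1319 days → 3 October 2008.
Administrative Delay Adjustment: +150 days → 2 March 2009.

2009-03-02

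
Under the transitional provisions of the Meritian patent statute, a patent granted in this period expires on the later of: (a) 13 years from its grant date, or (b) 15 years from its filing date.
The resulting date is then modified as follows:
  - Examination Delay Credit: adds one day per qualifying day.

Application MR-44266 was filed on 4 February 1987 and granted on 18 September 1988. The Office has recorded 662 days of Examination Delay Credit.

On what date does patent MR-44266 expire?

(a) grant + 13 years → 18 September 2001.
(b) filing + 15 years → 4 February 2002.
Later of the two: 4 February 2002.
Examination Delay Credit: +662 days → 28 November 2003.

2003-11-28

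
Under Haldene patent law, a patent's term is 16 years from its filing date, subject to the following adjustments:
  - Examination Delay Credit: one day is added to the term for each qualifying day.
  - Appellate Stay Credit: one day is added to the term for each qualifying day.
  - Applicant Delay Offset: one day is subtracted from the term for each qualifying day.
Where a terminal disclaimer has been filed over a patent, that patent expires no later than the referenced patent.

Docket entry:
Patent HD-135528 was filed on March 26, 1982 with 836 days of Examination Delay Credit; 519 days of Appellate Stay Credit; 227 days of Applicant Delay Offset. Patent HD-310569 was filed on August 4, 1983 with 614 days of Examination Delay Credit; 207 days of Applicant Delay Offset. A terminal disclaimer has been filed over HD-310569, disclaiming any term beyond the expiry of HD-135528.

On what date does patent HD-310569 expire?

Natural term of HD-310569:
  Base: filing + 16 years → 4 August 1999.
  Examination Delay Credit: +614 days → 9 April 2001.
  Applicant Delay Offset: −207 days → 14 September 2000.
Expiry of referenced patent HD-135528:
  Base: filing + 16 years → 26 March 1998.
  Examination Delay Credit: +836 days → 9 July 2000.
  Appellate Stay Credit: +519 days → 10 December 2001.
  Applicant Delay Offset: −227 days → 27 April 2001.
Terminal disclaimer: HD-310569 expires on the earlier of 14 September 2000 and 27 April 2001.

2000-09-14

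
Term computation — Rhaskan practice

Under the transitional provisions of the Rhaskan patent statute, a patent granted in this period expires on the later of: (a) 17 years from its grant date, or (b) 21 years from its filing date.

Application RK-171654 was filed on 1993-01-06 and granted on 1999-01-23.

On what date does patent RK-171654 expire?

(a) grant + 17 years → 23 January 2016.
(b) filing + 21 years → 6 January 2014.
Later of the two: 23 January 2016.

January 23, 2016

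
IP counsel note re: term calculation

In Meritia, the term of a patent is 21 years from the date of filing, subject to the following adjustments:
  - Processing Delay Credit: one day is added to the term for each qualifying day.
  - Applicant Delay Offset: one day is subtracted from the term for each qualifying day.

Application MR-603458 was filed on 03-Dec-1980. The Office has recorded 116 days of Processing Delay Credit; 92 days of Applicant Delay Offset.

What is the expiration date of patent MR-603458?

December 27, 2001

Base term: filing date + 21 years → 3 December 2001.
Processing Delay Credit: +116 days → 29 March 2002.
Applicant Delay Offset: −92 days → 27 December 2001.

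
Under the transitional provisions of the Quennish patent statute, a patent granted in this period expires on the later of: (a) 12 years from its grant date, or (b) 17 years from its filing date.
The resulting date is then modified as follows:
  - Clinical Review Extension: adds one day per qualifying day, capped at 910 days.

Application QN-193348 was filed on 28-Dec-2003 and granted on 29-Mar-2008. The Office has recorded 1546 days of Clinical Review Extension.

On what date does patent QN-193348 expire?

(a) grant + 12 years → 29 March 2020.
(b) filing + 17 years → 28 December 2020.
Later of the two: 28 December 2020.
Clinical Review Extension: 1546 days claimed exceeds the 910-day cap, so +910 days → 26 June 2023.

2023-06-26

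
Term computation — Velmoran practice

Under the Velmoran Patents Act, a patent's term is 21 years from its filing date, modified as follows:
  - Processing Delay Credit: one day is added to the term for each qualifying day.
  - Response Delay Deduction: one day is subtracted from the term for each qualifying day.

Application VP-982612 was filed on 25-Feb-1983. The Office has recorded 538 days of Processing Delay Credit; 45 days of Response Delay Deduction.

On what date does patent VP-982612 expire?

2005-07-02

Base term: filing date + 21 years → 25 February 2004.
Processing Delay Credit: +538 days → 16 August 2005.
Response Delay Deduction: −45 days → 2 July 2005.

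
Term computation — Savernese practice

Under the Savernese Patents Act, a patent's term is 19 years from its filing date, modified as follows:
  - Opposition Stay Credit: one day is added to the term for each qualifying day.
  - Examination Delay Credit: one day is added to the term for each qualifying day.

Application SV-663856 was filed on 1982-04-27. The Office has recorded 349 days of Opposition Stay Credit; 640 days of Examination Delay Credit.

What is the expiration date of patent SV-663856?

Base term: filing date + 19 years → 27 April 2001.
Opposition Stay Credit: +349 days → 11 April 2002.
Examination Delay Credit: +640 days → 11 January 2004.

January 11, 2004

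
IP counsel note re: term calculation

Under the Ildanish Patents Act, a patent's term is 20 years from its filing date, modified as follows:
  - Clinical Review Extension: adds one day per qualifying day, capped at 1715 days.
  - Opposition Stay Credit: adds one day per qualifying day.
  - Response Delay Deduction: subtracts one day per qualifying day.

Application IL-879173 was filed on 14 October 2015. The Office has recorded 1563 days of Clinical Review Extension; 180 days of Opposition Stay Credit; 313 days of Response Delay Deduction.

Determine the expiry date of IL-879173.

Base term: filing date + 20 years → 14 October 2035.
Clinical Review Extension: 1563 days (within the 1715-day cap) → +1563 days → 24 January 2040.
Opposition Stay Credit: +180 days → 22 July 2040.
Response Delay Deduction: −313 days → 13 September 2039.

September 13, 2039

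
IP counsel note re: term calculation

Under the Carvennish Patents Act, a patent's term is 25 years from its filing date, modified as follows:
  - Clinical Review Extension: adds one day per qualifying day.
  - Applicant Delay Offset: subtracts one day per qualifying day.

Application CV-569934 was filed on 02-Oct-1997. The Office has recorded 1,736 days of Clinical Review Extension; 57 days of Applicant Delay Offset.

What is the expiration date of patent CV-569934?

Base term: filing date + 25 years → 2 October 2022.
Clinical Review Extension: +1736 days → 4 July 2027.
Applicant Delay Offset: −57 days → 8 May 2027.

May 8, 2027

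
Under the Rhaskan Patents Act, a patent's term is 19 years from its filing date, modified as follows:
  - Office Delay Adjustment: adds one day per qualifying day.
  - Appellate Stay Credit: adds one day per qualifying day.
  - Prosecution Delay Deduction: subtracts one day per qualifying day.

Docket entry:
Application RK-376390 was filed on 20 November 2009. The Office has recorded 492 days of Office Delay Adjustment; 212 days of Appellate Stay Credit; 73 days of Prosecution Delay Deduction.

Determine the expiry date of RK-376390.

2030-08-13

Base term: filing date + 19 years → 20 November 2028.
Office Delay Adjustment: +492 days → 27 March 2030.
Appellate Stay Credit: +212 days → 25 October 2030.
Prosecution Delay Deduction: −73 days → 13 August 2030.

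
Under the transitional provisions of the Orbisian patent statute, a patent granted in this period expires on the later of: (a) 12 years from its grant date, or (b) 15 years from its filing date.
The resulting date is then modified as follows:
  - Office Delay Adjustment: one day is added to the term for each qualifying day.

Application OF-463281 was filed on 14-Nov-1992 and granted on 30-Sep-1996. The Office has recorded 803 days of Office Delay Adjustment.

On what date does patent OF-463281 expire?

December 12, 2010

(a) grant + 12 years → 30 September 2008.
(b) filing + 15 years → 14 November 2007.
Later of the two: 30 September 2008.
Office Delay Adjustment: +803 days → 12 December 2010.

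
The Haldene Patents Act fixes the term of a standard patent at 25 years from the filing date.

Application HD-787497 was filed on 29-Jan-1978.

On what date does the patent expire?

Filing date + 25 years → 29 January 2003.

2003-01-29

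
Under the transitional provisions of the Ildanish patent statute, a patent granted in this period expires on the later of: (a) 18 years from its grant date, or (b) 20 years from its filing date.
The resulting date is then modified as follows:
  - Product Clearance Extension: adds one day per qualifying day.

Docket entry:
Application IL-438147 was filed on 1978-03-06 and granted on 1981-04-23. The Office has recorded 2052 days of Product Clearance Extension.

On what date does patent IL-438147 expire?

December 4, 2004

(a) grant + 18 years → 23 April 1999.
(b) filing + 20 years → 6 March 1998.
Later of the two: 23 April 1999.
Product Clearance Extension: +2052 days → 4 December 2004.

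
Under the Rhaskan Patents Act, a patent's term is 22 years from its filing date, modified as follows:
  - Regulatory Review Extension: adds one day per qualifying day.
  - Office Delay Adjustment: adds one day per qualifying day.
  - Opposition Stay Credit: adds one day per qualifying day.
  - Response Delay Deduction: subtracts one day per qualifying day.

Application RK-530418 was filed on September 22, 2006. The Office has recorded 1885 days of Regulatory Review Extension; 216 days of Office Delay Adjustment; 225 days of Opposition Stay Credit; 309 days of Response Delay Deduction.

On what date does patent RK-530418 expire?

Base term: filing date + 22 years → 22 September 2028.
Regulatory Review Extension: +1885 days → 20 November 2033.
Office Delay Adjustment: +216 days → 24 June 2034.
Opposition Stay Credit: +225 days → 4 February 2035.
Response Delay Deduction: −309 days → 1 April 2034.

2034-04-01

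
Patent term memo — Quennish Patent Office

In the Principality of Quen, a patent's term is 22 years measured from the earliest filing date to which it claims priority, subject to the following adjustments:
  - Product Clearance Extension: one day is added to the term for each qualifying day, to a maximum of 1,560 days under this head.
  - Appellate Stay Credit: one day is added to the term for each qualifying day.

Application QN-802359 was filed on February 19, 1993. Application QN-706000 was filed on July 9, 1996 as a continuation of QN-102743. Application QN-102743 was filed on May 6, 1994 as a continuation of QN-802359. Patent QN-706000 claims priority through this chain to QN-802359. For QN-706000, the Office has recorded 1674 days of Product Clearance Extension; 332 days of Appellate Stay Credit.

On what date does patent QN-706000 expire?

2020-04-25

Earliest priority filing: 19 February 1993.
Base term: 19 February 1993 + 22 years → 19 February 2015.
Product Clearance Extension: 1674 days claimed exceeds the 1560-day cap, so +1560 days → 29 May 2019.
Appellate Stay Credit: +332 days → 25 April 2020.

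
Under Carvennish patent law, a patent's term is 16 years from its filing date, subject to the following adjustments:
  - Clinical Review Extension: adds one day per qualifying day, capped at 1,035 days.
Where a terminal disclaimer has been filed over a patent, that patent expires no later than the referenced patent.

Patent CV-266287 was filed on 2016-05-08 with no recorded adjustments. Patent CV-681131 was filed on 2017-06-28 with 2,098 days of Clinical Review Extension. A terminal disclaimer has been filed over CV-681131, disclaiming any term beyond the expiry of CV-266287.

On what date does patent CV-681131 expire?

Natural term of CV-681131:
  Base: filing + 16 years → 28 June 2033.
  Clinical Review Extension: 2098 days claimed exceeds the 1035-day cap, so +1035 days → 28 April 2036.
Expiry of referenced patent CV-266287:
  Base: filing + 16 years → 8 May 2032.
Terminal disclaimer: CV-681131 expires on the earlier of 28 April 2036 and 8 May 2032.

May 8, 2032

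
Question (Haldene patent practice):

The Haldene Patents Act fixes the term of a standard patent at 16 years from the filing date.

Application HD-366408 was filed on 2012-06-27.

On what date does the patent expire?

Filing date + 16 years → 27 June 2028.

2028-06-27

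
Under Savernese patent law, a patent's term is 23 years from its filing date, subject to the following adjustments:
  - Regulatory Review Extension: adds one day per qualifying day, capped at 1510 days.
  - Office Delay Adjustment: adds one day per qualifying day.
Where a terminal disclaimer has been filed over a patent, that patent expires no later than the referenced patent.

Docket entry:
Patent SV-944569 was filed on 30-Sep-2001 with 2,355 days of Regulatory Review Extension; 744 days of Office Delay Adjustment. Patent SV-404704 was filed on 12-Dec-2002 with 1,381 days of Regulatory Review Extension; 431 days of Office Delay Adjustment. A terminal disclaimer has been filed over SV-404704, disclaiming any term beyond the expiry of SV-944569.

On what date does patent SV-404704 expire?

November 28, 2030

Natural term of SV-404704:
  Base: filing + 23 years → 12 December 2025.
  Regulatory Review Extension: 1381 days (within the 1510-day cap) → +1381 days → 23 September 2029.
  Office Delay Adjustment: +431 days → 28 November 2030.
Expiry of referenced patent SV-944569:
  Base: filing + 23 years → 30 September 2024.
  Regulatory Review Extension: 2355 days claimed exceeds the 1510-day cap, so +1510 days → 18 November 2028.
  Office Delay Adjustment: +744 days → 2 December 2030.
Terminal disclaimer: SV-404704 expires on the earlier of 28 November 2030 and 2 December 2030.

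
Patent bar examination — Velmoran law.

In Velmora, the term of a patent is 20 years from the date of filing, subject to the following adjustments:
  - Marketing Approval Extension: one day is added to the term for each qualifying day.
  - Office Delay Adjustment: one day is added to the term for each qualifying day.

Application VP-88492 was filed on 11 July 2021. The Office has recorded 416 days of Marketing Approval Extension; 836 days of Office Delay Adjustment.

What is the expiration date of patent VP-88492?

2044-12-14

Base term: filing date + 20 years → 11 July 2041.
Marketing Approval Extension: +416 days → 31 August 2042.
Office Delay Adjustment: +836 days → 14 December 2044.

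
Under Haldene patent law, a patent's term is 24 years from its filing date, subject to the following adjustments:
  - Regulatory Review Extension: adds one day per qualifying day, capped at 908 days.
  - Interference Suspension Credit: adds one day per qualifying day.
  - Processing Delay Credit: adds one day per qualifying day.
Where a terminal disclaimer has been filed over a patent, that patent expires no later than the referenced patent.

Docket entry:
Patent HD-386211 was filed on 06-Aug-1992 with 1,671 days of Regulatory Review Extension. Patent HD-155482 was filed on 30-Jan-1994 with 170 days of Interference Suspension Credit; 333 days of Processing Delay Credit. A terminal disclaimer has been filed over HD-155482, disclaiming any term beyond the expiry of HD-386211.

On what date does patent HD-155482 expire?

Natural term of HD-155482:
  Base: filing + 24 years → 30 January 2018.
  Interference Suspension Credit: +170 days → 19 July 2018.
  Processing Delay Credit: +333 days → 17 June 2019.
Expiry of referenced patent HD-386211:
  Base: filing + 24 years → 6 August 2016.
  Regulatory Review Extension: 1671 days claimed exceeds the 908-day cap, so +908 days → 31 January 2019.
Terminal disclaimer: HD-155482 expires on the earlier of 17 June 2019 and 31 January 2019.

2019-01-31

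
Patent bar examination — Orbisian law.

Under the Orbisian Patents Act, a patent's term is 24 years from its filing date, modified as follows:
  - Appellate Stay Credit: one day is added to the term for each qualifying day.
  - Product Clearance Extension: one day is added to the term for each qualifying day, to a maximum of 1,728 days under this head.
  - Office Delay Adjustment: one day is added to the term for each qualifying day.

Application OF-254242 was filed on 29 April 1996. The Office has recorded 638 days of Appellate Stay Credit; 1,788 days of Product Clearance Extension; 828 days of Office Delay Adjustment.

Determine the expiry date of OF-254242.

2029-01-26

Base term: filing date + 24 years → 29 April 2020.
Appellate Stay Credit: +638 days → 27 January 2022.
Product Clearance Extension: 1788 days claimed exceeds the 1728-day cap, so +1728 days → 21 October 2026.
Office Delay Adjustment: +828 days → 26 January 2029.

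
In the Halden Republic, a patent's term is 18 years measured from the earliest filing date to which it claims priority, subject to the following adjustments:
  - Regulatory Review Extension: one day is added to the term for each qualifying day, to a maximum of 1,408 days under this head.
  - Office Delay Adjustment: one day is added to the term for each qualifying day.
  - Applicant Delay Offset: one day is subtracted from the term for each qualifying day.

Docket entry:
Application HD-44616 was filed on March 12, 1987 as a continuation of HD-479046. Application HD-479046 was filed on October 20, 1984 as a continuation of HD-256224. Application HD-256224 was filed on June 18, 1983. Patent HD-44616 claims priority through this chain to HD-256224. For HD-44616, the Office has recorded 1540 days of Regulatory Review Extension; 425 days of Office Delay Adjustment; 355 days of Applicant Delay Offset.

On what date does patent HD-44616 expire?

2005-07-05

Earliest priority filing: 18 June 1983.
Base term: 18 June 1983 + 18 years → 18 June 2001.
Regulatory Review Extension: 1540 days claimed exceeds the 1408-day cap, so +1408 days → 26 April 2005.
Office Delay Adjustment: +425 days → 25 June 2006.
Applicant Delay Offset: −355 days → 5 July 2005.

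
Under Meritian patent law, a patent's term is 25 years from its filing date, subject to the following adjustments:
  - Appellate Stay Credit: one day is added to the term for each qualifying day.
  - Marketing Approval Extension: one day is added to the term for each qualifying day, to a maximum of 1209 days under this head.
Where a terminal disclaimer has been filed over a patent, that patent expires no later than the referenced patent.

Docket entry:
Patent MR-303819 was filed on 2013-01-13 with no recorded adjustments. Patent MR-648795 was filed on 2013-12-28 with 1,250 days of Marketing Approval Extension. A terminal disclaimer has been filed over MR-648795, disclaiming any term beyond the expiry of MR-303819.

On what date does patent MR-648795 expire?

Natural term of MR-648795:
  Base: filing + 25 years → 28 December 2038.
  Marketing Approval Extension: 1250 days claimed exceeds the 1209-day cap, so +1209 days → 20 April 2042.
Expiry of referenced patent MR-303819:
  Base: filing + 25 years → 13 January 2038.
Terminal disclaimer: MR-648795 expires on the earlier of 20 April 2042 and 13 January 2038.

January 13, 2038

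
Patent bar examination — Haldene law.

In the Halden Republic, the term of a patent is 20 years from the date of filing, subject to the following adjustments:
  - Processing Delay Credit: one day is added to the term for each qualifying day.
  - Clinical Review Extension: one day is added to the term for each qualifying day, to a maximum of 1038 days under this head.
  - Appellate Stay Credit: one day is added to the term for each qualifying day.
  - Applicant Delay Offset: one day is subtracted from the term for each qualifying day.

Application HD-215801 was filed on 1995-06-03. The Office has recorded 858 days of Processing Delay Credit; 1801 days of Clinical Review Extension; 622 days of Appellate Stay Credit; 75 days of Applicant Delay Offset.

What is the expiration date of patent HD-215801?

2022-02-09

Base term: filing date + 20 years → 3 June 2015.
Processing Delay Credit: +858 days → 8 October 2017.
Clinical Review Extension: 1801 days claimed exceeds the 1038-day cap, so +1038 days → 11 August 2020.
Appellate Stay Credit: +622 days → 25 April 2022.
Applicant Delay Offset: −75 days → 9 February 2022.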